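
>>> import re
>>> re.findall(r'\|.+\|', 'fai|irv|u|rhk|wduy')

['|irv|u|rhk|']

`findall` yields the raw match text (1 of them) because the pattern has no groups.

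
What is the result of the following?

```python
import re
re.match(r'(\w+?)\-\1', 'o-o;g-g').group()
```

A backreference is literal: `\1` must see the identical characters the first group matched.
`re.match` won't scan ahead — the pattern has to work from the very first character.
The match spans [0:3] → 'o-o'.
Captured: group 1 = 'o'.

'o-o'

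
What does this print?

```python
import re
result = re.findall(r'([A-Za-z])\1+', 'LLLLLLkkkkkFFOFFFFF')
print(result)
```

['L', 'k', 'F', 'F']

A backreference is literal: `\1` must see the identical characters the first group matched.
Scanning left to right: at [0:6] match 'LLLLLL', group 1 = 'L'; at [6:11] match 'kkkkk', group 1 = 'k'; at [11:13] match 'FF', group 1 = 'F'; at [14:19] match 'FFFFF', group 1 = 'F'.
`findall` collects group 1 from each match (4 total).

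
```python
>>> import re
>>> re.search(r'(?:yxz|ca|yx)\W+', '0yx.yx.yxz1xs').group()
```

'yx.'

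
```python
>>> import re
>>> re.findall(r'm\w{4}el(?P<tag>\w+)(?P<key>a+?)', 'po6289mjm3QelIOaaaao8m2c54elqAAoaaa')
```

[('IOaaaao8m2c54elqAAoaa', 'a')]

Pattern: the literal 'm', then exactly 4 of a word character, then the literal 'el'; then one or more of a word character (captured as 'tag'); then one or more of a literal 'a' (lazy) (captured as 'key').
Multiple groups make `findall` return tuples — one 2-tuple for the one match.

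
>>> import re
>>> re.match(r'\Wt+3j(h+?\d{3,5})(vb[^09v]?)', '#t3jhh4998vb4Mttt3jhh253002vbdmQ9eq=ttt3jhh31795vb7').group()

'#t3jhh4998vb4'

This matches a non-word character, then one or more of the literal 't', then the literal '3j'; then one or more of the literal 'h' (lazy), then 3 to 5 of a digit (captured); then the literal 'vb', then optionally any character except [09v] (captured).
`re.match` won't scan ahead — the pattern has to work from the very first character.
The match spans [0:13] → '#t3jhh4998vb4'.
Captured: group 1 = 'hh4998', group 2 = 'vb4'.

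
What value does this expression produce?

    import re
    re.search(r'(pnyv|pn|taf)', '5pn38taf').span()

`re.search` tries every starting position until one works.
The match spans [1:3] → 'pn'.
Captured: group 1 = 'pn'.

(1, 3)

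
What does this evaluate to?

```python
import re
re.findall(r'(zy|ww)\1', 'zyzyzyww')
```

`\1` is not a pattern — it's the concrete string captured by group 1, re-applied verbatim.
Matches: at [0:4] match 'zyzy', group 1 = 'zy'.
`findall` collects group 1 from the one match (1 total).

['zy']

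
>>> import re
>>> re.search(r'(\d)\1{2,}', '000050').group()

'0000'

A backreference is literal: `\1` must see the identical characters the first group matched.
The match spans [0:4] → '0000'.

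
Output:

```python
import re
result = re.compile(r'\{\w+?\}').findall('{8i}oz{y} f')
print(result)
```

['{8i}', '{y}']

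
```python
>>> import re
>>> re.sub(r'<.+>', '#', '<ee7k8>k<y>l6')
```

'#l6'

Every occurrence is swapped for '#'.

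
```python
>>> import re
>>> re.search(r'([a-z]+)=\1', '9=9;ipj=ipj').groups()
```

('ipj',)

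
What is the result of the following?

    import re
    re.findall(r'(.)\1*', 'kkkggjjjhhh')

['k', 'g', 'j', 'h']

`\1` has to match the exact text group 1 already captured.
One capturing group, so `findall` returns just the captured substring from each match — 4 in all.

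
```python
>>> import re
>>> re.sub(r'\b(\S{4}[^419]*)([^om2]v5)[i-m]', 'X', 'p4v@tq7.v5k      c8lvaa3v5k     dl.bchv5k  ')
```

This matches a word boundary (`\b`, zero-width); then exactly 4 of a non-whitespace character, then zero or more of any character except [419] (captured); then any character except [om2], then the literal 'v5' (captured); then a character in [i-m].
Matches: at [0:41] → 'p4v@tq7.v5k      c8lvaa3v5k     dl.bchv5k'.
`sub` substitutes 'X' at each match site.

'X  '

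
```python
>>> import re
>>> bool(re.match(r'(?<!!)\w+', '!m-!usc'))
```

False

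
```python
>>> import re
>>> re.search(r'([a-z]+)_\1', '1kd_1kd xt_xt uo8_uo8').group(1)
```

After group 1 captures some text, `\1` only succeeds where that same text appears again.
`search` walks the string left to right and returns the first match it finds.
The match spans [8:13] → 'xt_xt'.
Captured: group 1 = 'xt'.

'xt'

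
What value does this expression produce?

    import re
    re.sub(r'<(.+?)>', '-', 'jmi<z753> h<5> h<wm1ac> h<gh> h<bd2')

'jmi- h- h- h- h<bd2'

Because the quantifier is non-greedy, it stops expanding at the earliest point where the rest of the pattern can succeed.
Every occurrence is swapped for '-'.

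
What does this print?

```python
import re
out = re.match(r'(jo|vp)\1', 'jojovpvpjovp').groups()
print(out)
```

('jo',)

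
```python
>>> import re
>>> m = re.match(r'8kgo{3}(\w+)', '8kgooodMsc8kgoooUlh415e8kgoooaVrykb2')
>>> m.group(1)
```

Pattern: the literal '8kg', then exactly 3 of the literal 'o'; then one or more of a word character (captured).
`match` is anchored at position 0; if the pattern doesn't fit there, it returns None.
The match spans [0:36] → '8kgooodMsc8kgoooUlh415e8kgoooaVrykb2'.
Captured: group 1 = 'dMsc8kgoooUlh415e8kgoooaVrykb2'.

'dMsc8kgoooUlh415e8kgoooaVrykb2'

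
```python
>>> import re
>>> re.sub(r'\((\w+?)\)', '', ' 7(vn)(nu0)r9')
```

' 7r9'

Matches: at [2:6] → '(vn)'; at [6:11] → '(nu0)'.
Each match is replaced by ''.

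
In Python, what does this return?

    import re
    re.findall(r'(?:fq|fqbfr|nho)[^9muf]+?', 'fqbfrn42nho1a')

Alternation isn't longest-match — the leftmost alternative that fits at this position is chosen.
Since nothing is captured, `findall` lists the 2 matched substrings directly.

['fqb', 'nho1']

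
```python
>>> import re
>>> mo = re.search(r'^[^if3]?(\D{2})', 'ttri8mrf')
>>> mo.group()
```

Pattern: anchored at the start of the string; then optionally any character except [if3]; then exactly 2 of a non-digit (captured).
`re.search` scans for the first position where the pattern succeeds.
The match spans [0:3] → 'ttr'.
Captured: group 1 = 'tr'.

'ttr'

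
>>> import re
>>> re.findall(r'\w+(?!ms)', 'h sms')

['h', 'sms']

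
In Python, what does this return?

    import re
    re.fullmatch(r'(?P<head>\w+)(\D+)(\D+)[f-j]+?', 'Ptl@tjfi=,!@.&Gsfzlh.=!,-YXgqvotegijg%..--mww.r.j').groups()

The match spans [0:49] → 'Ptl@tjfi=,!@.&Gsfzlh.=!,-YXgqvotegijg%..--mww.r.j'.
Captured: group 1 = 'Ptl', group 2 = '@tjfi=,!@.&Gsfzlh.=!,-YXgqvotegijg%..--mww.r', group 3 = '.'.

('Ptl', '@tjfi=,!@.&Gsfzlh.=!,-YXgqvotegijg%..--mww.r', '.')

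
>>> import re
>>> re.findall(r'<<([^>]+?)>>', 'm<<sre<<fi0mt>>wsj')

['sre<<fi0mt']

Matches: at [1:15] match '<<sre<<fi0mt>>', group 1 = 'sre<<fi0mt'.
Because there's exactly one group, `findall` drops the full match and keeps group 1 from the one hit.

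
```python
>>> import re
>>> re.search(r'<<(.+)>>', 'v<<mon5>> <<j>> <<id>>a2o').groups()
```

Unlike `match`, `search` isn't anchored — it looks for the pattern anywhere in the string.
The match spans [1:22] → '<<mon5>> <<j>> <<id>>'.
Captured: group 1 = 'mon5>> <<j>> <<id'.

('mon5>> <<j>> <<id',)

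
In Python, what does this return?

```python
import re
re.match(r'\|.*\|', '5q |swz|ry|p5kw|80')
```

`re.match` only tries the pattern at the start of the string.
Here the string doesn't start with a match, so the call returns None.

None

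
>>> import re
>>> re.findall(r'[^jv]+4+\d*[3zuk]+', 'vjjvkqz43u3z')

This matches one or more of any character except [jv]; then one or more of the literal '4', then zero or more of a digit; then one or more of one of [3zuk].
Walking the string: at [4:12] → 'kqz43u3z'.
`findall` yields the raw match text (1 of them) because the pattern has no groups.

['kqz43u3z']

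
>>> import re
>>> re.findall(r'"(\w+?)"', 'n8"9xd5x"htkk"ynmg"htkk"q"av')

Matches: at [2:9] match '"9xd5x"', group 1 = '9xd5x'; at [13:19] match '"ynmg"', group 1 = 'ynmg'; at [23:26] match '"q"', group 1 = 'q'.
With a single group, `findall` returns only what that group captured — 3 items.

['9xd5x', 'ynmg', 'q']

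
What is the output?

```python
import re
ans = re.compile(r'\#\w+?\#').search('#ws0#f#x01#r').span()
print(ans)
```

(0, 5)

`re.search` tries every starting position until one works.
The match spans [0:5] → '#ws0#'.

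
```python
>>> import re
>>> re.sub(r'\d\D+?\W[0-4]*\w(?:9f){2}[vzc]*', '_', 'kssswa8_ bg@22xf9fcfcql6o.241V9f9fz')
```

'kssswa8_ bg@22xf9fcfcql_'

Pattern: a digit, then one or more of a non-digit (lazy), then a non-word character; then zero or more of a character in [0-4], then a word character; then the literal '9f' repeated 2 times, then zero or more of one of [vzc].
Matches: at [23:35] → '6o.241V9f9fz'.
Each match is replaced by '_'.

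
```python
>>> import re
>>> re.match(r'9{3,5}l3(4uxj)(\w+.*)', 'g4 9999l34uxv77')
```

None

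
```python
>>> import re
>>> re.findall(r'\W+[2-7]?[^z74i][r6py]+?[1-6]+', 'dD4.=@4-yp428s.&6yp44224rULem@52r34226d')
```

This matches one or more of a non-word character; then optionally a character in [2-7]; then any character except [z74i], then one or more of one of [r6py] (lazy), then one or more of a character in [1-6].
Matches: at [3:12] → '.=@4-yp42'; at [14:24] → '.&6yp44224'; at [29:38] → '@52r34226'.
`findall` yields the raw match text (3 of them) because the pattern has no groups.

['.=@4-yp42', '.&6yp44224', '@52r34226']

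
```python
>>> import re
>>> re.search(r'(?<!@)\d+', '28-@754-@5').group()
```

'28'

`(?!…)`/`(?<!…)` only lets a position through if the neighbouring text does NOT match; no characters are consumed.
The match spans [0:2] → '28'.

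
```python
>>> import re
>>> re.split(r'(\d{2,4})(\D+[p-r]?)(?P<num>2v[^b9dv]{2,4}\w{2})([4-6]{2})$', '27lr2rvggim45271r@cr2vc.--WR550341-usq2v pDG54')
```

['27lr2rvggim45271r@cr2vc.--WR55', '0341', '-usq', '2v pDG', '54', '']

Pattern: 2 to 4 of a digit (captured); then one or more of a non-digit, then optionally a character in [p-r] (captured); then the literal '2v', then 2 to 4 of any character except [b9dv], then exactly 2 of a word character (captured as 'num'); then exactly 2 of a character in [4-6] (captured); then anchored at the end.
Matches to split on: at [30:46] → '0341-usq2v pDG54'.
Because the pattern has a capturing group, `split` also inserts each captured text between the pieces.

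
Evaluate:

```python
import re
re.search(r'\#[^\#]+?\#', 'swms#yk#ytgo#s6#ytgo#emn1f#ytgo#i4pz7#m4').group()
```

'#yk#'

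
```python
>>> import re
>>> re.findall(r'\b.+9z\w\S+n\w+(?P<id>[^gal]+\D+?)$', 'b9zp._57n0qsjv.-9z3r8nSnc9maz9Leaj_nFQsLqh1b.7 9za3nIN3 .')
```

[' .']

This matches a word boundary (`\b`, zero-width); then one or more of any character, then the literal '9z', then a word character; then one or more of a non-whitespace character, then a literal 'n'; then one or more of a word character; then one or more of any character except [gal], then one or more of a non-digit (lazy) (captured as 'id'); then anchored at the end.
Walking the string: at [0:57] match 'b9zp._57n0qsjv.-9z3r8nSnc9maz9Leaj_nFQsLqh1b.7 9za3nIN3 .', group 1 = ' .'.
Because there's exactly one group, `findall` drops the full match and keeps group 1 from the one hit.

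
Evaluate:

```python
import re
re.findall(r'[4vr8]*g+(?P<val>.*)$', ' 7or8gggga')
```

Pattern: zero or more of one of [4vr8]; then one or more of a literal 'g'; then zero or more of any character (captured as 'val'); then anchored at the end.
With a single group, `findall` returns only what that group captured — 1 item.

['a']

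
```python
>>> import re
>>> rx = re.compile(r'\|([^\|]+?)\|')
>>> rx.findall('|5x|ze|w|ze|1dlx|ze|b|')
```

['5x', 'w', '1dlx', 'b']

`findall` collects group 1 from each match (4 total).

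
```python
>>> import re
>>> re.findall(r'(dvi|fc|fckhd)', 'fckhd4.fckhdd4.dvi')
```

['fc', 'fc', 'dvi']

`|` is ordered: at each position the engine commits to the first alternative that works.
Matches: at [0:2] match 'fc', group 1 = 'fc'; at [7:9] match 'fc', group 1 = 'fc'; at [15:18] match 'dvi', group 1 = 'dvi'.
Because there's exactly one group, `findall` drops the full match and keeps group 1 from each hit.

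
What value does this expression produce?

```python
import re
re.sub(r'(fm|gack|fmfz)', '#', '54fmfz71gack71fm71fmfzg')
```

'54#fz71#71#71#fzg'

Branches in `(...|...)` are attempted left-to-right; the first branch that allows the whole pattern to succeed is taken.
Matches: at [2:4] → 'fm'; at [8:12] → 'gack'; at [14:16] → 'fm'; at [18:20] → 'fm'.
`sub` substitutes '#' at each match site.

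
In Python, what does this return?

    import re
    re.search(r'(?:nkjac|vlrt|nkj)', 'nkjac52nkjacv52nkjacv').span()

Alternation tries branches left to right and keeps the first one that lets the overall match succeed at that position.
The match spans [0:5] → 'nkjac'.

(0, 5)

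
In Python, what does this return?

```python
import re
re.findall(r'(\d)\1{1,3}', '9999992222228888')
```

`\1` is not a pattern — it's the concrete string captured by group 1, re-applied verbatim.
`findall` collects group 1 from each match (5 total).

['9', '9', '2', '2', '8']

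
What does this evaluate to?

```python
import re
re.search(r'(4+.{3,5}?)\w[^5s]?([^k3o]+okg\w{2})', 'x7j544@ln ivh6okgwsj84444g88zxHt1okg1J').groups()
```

The match spans [4:19] → '44@ln ivh6okgws'.
Captured: group 1 = '44@ln ', group 2 = 'h6okgws'.

('44@ln ', 'h6okgws')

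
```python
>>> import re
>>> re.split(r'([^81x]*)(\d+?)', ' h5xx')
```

The pattern matches zero or more of any character except [81x] (captured); then one or more of a digit (lazy) (captured).
The group in the pattern means `split` returns the separators' captures alongside the pieces.

['', ' h', '5', 'xx']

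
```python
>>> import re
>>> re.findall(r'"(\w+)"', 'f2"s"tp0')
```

['s']

Because there's exactly one group, `findall` drops the full match and keeps group 1 from the one hit.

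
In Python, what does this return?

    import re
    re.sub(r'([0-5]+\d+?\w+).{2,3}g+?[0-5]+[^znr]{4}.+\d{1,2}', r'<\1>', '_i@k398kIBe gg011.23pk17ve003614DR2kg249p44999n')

This matches one or more of a character in [0-5], then one or more of a digit (lazy), then one or more of a word character (captured); then 2 to 3 of any character, then one or more of a literal 'g' (lazy); then one or more of a character in [0-5], then exactly 4 of any character except [znr]; then one or more of any character, then 1 to 2 of a digit.
Matches: at [4:46] → '398kIBe gg011.23pk17ve003614DR2kg249p44999'.
Each match is replaced using the text its own group 1 captured.

'_i@k<398kIBe>n'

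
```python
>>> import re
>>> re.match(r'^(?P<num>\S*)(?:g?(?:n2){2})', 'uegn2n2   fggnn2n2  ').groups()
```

('ueg',)

The match spans [0:7] → 'uegn2n2'.
Captured: group 1 = 'ueg'.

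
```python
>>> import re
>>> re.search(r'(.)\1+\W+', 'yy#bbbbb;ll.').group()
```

After group 1 captures some text, `\1` only succeeds where that same text appears again.
The match spans [0:3] → 'yy#'.

'yy#'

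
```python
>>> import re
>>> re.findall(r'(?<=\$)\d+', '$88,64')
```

['88']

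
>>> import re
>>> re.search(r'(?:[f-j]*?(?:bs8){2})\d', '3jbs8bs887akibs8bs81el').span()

The pattern matches zero or more of a character in [f-j] (lazy), then the literal 'bs8' repeated 2 times (non-capturing group); then a digit.
`re.search` tries every starting position until one works.
The match spans [1:9] → 'jbs8bs88'.

(1, 9)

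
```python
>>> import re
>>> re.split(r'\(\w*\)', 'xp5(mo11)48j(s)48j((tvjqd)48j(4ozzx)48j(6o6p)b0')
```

Matches to split on: at [3:9] → '(mo11)'; at [12:15] → '(s)'; at [19:26] → '(tvjqd)'; at [29:36] → '(4ozzx)'; at [39:45] → '(6o6p)'.
Each match becomes a cut point; 6 segments remain.

['xp5', '48j', '48j(', '48j', '48j', 'b0']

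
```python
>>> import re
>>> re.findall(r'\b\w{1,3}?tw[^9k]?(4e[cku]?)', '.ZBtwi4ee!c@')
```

This matches a word boundary (`\b`, zero-width); then 1 to 3 of a word character (lazy), then the literal 'tw', then optionally any character except [9k]; then the literal '4e', then optionally one of [cku] (captured).
Matches: at [1:8] match 'ZBtwi4e', group 1 = '4e'.
One capturing group, so `findall` returns just the captured substring from the one match — 1 in all.

['4e']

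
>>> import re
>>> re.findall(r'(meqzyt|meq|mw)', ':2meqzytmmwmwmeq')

Alternation tries branches left to right and keeps the first one that lets the overall match succeed at that position.
Walking the string: at [2:8] match 'meqzyt', group 1 = 'meqzyt'; at [9:11] match 'mw', group 1 = 'mw'; at [11:13] match 'mw', group 1 = 'mw'; at [13:16] match 'meq', group 1 = 'meq'.
`findall` collects group 1 from each match (4 total).

['meqzyt', 'mw', 'mw', 'meq']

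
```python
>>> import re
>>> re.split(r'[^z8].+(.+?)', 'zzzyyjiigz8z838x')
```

['zzz', 'x', '']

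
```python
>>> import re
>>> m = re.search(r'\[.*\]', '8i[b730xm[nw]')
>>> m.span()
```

(2, 13)

`search` walks the string left to right and returns the first match it finds.
The match spans [2:13] → '[b730xm[nw]'.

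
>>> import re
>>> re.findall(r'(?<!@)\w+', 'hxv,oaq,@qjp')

The negative lookahead/lookbehind blocks any match where the forbidden context is present.
Scanning left to right: at [0:3] → 'hxv'; at [4:7] → 'oaq'; at [10:12] → 'jp'.
Since nothing is captured, `findall` lists the 3 matched substrings directly.

['hxv', 'oaq', 'jp']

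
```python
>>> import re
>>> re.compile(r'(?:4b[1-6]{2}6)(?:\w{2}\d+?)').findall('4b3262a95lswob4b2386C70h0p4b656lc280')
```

This matches the literal '4b', then exactly 2 of a character in [1-6], then the literal '6' (non-capturing group); then exactly 2 of a word character, then one or more of a digit (lazy) (non-capturing group).
Walking the string: at [0:8] → '4b3262a9'; at [26:34] → '4b656lc2'.
Since nothing is captured, `findall` lists the 2 matched substrings directly.

['4b3262a9', '4b656lc2']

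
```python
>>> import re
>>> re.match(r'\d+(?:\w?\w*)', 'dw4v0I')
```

With `match`, the pattern is implicitly anchored at the beginning.
Here the string doesn't start with a match, so the call returns None.

None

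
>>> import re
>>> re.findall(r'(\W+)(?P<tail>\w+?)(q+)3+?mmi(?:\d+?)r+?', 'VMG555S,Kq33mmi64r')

[(',', 'K', 'q')]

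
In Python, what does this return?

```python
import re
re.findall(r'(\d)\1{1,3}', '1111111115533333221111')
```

['1', '1', '5', '3', '2', '1']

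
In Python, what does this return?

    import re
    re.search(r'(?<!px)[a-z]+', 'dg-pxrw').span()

(0, 2)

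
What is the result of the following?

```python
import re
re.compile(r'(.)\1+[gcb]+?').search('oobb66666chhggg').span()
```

(0, 3)

A backreference is literal: `\1` must see the identical characters the first group matched.
`search` walks the string left to right and returns the first match it finds.
The match spans [0:3] → 'oob'.
Captured: group 1 = 'o'.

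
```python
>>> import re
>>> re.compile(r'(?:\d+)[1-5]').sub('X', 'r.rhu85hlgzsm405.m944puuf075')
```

The pattern matches one or more of a digit (non-capturing group); then a character in [1-5].
Matches: at [5:7] → '85'; at [13:16] → '405'; at [18:21] → '944'; at [25:28] → '075'.
Every occurrence is swapped for 'X'.

'r.rhuXhlgzsmX.mXpuufX'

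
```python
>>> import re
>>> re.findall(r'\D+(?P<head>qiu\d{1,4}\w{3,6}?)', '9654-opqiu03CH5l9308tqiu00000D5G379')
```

The pattern matches one or more of a non-digit; then the literal 'qiu', then 1 to 4 of a digit, then 3 to 6 of a word character (lazy) (captured as 'head').
Lazy quantifiers expand one character at a time until the remainder of the pattern can match.
Walking the string: at [4:15] match '-opqiu03CH5', group 1 = 'qiu03CH5'; at [20:31] match 'tqiu00000D5', group 1 = 'qiu00000D5'.
One capturing group, so `findall` returns just the captured substring from each match — 2 in all.

['qiu03CH5', 'qiu00000D5']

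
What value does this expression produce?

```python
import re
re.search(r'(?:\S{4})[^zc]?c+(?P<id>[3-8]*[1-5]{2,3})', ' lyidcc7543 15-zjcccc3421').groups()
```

('7543',)

The match spans [1:11] → 'lyidcc7543'.
Captured: group 1 = '7543'.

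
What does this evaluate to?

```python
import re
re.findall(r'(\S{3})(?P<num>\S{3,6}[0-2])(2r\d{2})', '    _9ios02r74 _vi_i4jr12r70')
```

[('_vi', '_i4jr1', '2r70')]

Multiple groups make `findall` return tuples — one 3-tuple for the one match.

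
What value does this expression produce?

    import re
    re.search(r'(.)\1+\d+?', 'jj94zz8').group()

After group 1 captures some text, `\1` only succeeds where that same text appears again.
Unlike `match`, `search` isn't anchored — it looks for the pattern anywhere in the string.
The match spans [0:3] → 'jj9'.
Captured: group 1 = 'j'.

'jj9'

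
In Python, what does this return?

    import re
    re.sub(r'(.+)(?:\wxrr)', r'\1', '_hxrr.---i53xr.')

Pattern: one or more of any character (captured); then a word character, then the literal 'x', then the literal 'rr' (non-capturing group).
Matches: at [0:5] → '_hxrr'.
`\1` in the replacement pulls in group 1's text for each match.

'_.---i53xr.'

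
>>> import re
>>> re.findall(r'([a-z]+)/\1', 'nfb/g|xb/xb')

['xb']

A backreference is literal: `\1` must see the identical characters the first group matched.
Scanning left to right: at [6:11] match 'xb/xb', group 1 = 'xb'.
Because there's exactly one group, `findall` drops the full match and keeps group 1 from the one hit.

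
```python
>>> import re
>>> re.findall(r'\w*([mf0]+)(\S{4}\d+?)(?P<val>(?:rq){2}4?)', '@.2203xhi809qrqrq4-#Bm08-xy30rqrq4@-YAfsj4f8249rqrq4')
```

[('0', '8-xy30', 'rqrq4'), ('f', 'sj4f8249', 'rqrq4')]

The pattern matches zero or more of a word character; then one or more of one of [mf0] (captured); then exactly 4 of a non-whitespace character, then one or more of a digit (lazy) (captured); then the literal 'rq' repeated 2 times, then optionally the literal '4' (captured as 'val').
3 groups means each result is a tuple of 3 captured strings — 2 here.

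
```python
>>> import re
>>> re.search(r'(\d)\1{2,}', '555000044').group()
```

A backreference is literal: `\1` must see the identical characters the first group matched.
Unlike `match`, `search` isn't anchored — it looks for the pattern anywhere in the string.
The match spans [0:3] → '555'.
Captured: group 1 = '5'.

'555'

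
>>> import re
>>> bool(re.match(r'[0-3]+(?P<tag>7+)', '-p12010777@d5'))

The pattern matches one or more of a character in [0-3]; then one or more of a literal '7' (captured as 'tag').
With `match`, the pattern is implicitly anchored at the beginning.
Here position 0 doesn't satisfy it, so the call returns None, and `bool(None)` is False.

False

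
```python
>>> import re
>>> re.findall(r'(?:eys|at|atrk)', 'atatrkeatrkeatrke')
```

['at', 'at', 'at', 'at']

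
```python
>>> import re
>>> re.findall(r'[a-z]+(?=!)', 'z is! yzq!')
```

Because the assertion is zero-width, the text it checks is not consumed and won't appear in the result.
Since nothing is captured, `findall` lists the 2 matched substrings directly.

['is', 'yzq']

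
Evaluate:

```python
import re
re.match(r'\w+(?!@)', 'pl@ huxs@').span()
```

(0, 1)

The negative lookaround is zero-width — it rules out positions where the adjacent text would match, without consuming anything.
`re.match` only tries the pattern at the start of the string.
The match spans [0:1] → 'p'.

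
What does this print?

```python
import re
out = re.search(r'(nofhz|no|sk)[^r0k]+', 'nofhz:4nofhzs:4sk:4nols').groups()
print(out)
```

Alternation tries branches left to right and keeps the first one that lets the overall match succeed at that position.
`re.search` tries every starting position until one works.
The match spans [0:16] → 'nofhz:4nofhzs:4s'.
Captured: group 1 = 'nofhz'.

('nofhz',)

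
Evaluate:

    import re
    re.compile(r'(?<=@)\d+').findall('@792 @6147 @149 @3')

['792', '6147', '149', '3']

The `(?=…)`/`(?<=…)` assertion just peeks at neighbouring text; it doesn't advance the match position.
Since nothing is captured, `findall` lists the 4 matched substrings directly.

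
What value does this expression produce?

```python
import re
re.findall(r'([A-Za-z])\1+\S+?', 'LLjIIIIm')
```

['L', 'I']

A backreference is literal: `\1` must see the identical characters the first group matched.
With a single group, `findall` returns only what that group captured — 2 items.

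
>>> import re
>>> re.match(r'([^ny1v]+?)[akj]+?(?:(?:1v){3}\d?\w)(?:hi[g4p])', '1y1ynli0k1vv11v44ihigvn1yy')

None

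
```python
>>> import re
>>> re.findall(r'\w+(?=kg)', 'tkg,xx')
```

Lookahead/lookbehind check context without consuming it, so the matched span excludes the asserted characters.
Matches: at [0:1] → 't'.
Since nothing is captured, `findall` lists the 1 matched substring directly.

['t']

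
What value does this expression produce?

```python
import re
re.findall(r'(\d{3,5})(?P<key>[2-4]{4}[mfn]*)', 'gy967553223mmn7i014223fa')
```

[('96755', '3223mmn')]

Pattern: 3 to 5 of a digit (captured); then exactly 4 of a character in [2-4], then zero or more of one of [mfn] (captured as 'key').
Matches: at [2:14] match '967553223mmn', groups = ('96755', '3223mmn').
Multiple groups make `findall` return tuples — one 2-tuple for the one match.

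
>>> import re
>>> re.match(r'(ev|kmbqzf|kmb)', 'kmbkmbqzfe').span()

(0, 3)

With `match`, the pattern is implicitly anchored at the beginning.
The match spans [0:3] → 'kmb'.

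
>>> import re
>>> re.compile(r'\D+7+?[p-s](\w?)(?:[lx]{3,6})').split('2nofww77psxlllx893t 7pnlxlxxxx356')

['2', 's', '893', 'n', 'x356']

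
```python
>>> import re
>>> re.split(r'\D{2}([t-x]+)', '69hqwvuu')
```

['69', 'wvuu', '']

The pattern matches exactly 2 of a non-digit; then one or more of a character in [t-x] (captured).
Matches to split on: at [2:8] → 'hqwvuu'.
With a capturing group present, the delimiter's captured portion is kept in the result list.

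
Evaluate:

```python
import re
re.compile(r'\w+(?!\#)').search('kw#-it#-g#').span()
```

(0, 1)

`(?!…)`/`(?<!…)` only lets a position through if the neighbouring text does NOT match; no characters are consumed.
`re.search` scans for the first position where the pattern succeeds.
The match spans [0:1] → 'k'.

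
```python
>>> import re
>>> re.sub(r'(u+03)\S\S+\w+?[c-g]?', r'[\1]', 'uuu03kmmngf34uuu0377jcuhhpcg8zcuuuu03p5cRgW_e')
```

'[uuu03]'

Each match is replaced using the text its own group 1 captured.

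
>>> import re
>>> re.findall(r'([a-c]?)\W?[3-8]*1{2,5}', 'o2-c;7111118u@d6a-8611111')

['c', 'a']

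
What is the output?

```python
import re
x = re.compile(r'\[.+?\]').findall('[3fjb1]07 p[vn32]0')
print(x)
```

['[3fjb1]', '[vn32]']

With the lazy modifier that quantifier settles for the fewest repetitions that let the rest of the pattern succeed (the atoms after it are unaffected and can still be greedy).
Scanning left to right: at [0:7] → '[3fjb1]'; at [11:17] → '[vn32]'.
`findall` yields the raw match text (2 of them) because the pattern has no groups.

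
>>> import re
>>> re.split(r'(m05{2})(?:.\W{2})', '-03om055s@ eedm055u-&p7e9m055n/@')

['-03o', 'm055', 'eed', 'm055', 'p7e9', 'm055', '']

This matches the literal 'm0', then exactly 2 of the literal '5' (captured); then any character, then exactly 2 of a non-word character (non-capturing group).
Because the pattern has a capturing group, `split` also inserts each captured text between the pieces.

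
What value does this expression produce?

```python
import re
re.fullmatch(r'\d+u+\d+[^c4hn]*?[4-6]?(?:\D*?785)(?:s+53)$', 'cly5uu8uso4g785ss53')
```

None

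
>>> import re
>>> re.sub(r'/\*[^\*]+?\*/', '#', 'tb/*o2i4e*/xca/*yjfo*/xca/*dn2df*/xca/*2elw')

'tb#xca#xca#xca/*2elw'

Matches: at [2:11] → '/*o2i4e*/'; at [14:22] → '/*yjfo*/'; at [25:34] → '/*dn2df*/'.
Every occurrence is swapped for '#'.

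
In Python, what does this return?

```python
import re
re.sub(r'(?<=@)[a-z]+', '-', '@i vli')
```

Because the assertion is zero-width, the text it checks is not consumed and won't appear in the result.
Every occurrence is swapped for '-'.

'@- vli'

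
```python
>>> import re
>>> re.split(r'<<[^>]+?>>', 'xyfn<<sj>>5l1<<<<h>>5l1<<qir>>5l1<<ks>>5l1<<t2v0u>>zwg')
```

['xyfn', '5l1', '5l1', '5l1', '5l1', 'zwg']

Matches to split on: at [4:10] → '<<sj>>'; at [13:20] → '<<<<h>>'; at [23:30] → '<<qir>>'; at [33:39] → '<<ks>>'; at [42:51] → '<<t2v0u>>'.
Splitting on the pattern gives 6 pieces.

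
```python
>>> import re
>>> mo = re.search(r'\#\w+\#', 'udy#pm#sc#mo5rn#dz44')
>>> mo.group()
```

'#pm#'

`search` walks the string left to right and returns the first match it finds.
The match spans [3:7] → '#pm#'.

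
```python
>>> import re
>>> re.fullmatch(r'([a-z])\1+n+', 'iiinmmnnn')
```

`re.fullmatch` is like wrapping the pattern in `^…$` (in single-line mode).
Here the string isn't matched end-to-end, so the call returns None.

None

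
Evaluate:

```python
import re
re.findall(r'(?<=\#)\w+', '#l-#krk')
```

['l', 'krk']

Because the assertion is zero-width, the text it checks is not consumed and won't appear in the result.
No capturing groups, so `findall` returns the 2 full match strings.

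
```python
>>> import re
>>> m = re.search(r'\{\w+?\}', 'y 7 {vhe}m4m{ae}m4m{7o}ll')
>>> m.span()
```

(4, 9)

The match spans [4:9] → '{vhe}'.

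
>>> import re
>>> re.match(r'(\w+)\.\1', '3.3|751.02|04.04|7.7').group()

'3.3'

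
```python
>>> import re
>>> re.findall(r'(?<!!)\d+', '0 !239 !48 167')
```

A negative assertion filters positions out without eating any characters.
Walking the string: at [0:1] → '0'; at [4:6] → '39'; at [9:10] → '8'; at [11:14] → '167'.
Since nothing is captured, `findall` lists the 4 matched substrings directly.

['0', '39', '8', '167']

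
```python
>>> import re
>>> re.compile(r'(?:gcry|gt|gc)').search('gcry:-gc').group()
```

'gcry'

The regex engine tests alternatives in the order written; an earlier branch that matches wins even if a later one would match more.
`re.search` scans for the first position where the pattern succeeds.
The match spans [0:4] → 'gcry'.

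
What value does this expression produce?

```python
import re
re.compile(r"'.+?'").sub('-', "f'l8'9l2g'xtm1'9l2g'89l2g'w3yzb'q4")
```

"f-9l2g-9l2g-w3yzb'q4"

`sub` substitutes '-' at each match site.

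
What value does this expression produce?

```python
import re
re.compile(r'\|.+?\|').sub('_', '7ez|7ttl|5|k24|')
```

'7ez_5_'

Because the quantifier is non-greedy, it stops expanding at the earliest point where the rest of the pattern can succeed.
`sub` substitutes '_' at each match site.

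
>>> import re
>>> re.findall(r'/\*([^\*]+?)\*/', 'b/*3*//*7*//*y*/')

['3', '7', 'y']

Matches: at [1:6] match '/*3*/', group 1 = '3'; at [6:11] match '/*7*/', group 1 = '7'; at [11:16] match '/*y*/', group 1 = 'y'.
`findall` collects group 1 from each match (3 total).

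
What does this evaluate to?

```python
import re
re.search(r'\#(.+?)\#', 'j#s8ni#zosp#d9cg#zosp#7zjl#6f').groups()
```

('s8ni',)

`re.search` tries every starting position until one works.
The match spans [1:7] → '#s8ni#'.
Captured: group 1 = 's8ni'.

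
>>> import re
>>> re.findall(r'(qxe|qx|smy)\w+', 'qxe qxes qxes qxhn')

Alternation isn't longest-match — the leftmost alternative that fits at this position is chosen.
With a single group, `findall` returns only what that group captured — 4 items.

['qx', 'qxe', 'qxe', 'qx']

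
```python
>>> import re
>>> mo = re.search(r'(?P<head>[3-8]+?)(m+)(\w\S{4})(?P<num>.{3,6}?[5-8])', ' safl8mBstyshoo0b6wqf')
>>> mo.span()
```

This matches one or more of a character in [3-8] (lazy) (captured as 'head'); then one or more of a literal 'm' (captured); then a word character, then exactly 4 of a non-whitespace character (captured); then 3 to 6 of any character (lazy), then a character in [5-8] (captured as 'num').
`re.search` tries every starting position until one works.
The match spans [5:18] → '8mBstyshoo0b6'.
Captured: group 1 = '8', group 2 = 'm', group 3 = 'Bstys', group 4 = 'hoo0b6'.

(5, 18)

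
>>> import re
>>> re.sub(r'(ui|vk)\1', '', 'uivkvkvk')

'uivk'

A backreference is literal: `\1` must see the identical characters the first group matched.
Matches: at [2:6] → 'vkvk'.
Every occurrence is swapped for ''.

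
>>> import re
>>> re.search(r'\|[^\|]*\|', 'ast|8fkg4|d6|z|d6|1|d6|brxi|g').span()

The match spans [3:10] → '|8fkg4|'.

(3, 10)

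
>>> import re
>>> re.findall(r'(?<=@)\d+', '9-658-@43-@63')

['43', '63']

Lookahead/lookbehind check context without consuming it, so the matched span excludes the asserted characters.
Walking the string: at [7:9] → '43'; at [11:13] → '63'.
Since nothing is captured, `findall` lists the 2 matched substrings directly.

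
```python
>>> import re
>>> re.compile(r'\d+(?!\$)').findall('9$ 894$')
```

['89']

A negative assertion filters positions out without eating any characters.
Matches: at [3:5] → '89'.
`findall` yields the raw match text (1 of them) because the pattern has no groups.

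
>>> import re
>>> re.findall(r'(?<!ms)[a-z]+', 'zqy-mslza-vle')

`(?!…)`/`(?<!…)` only lets a position through if the neighbouring text does NOT match; no characters are consumed.
Matches: at [0:3] → 'zqy'; at [4:9] → 'mslza'; at [10:13] → 'vle'.
No capturing groups, so `findall` returns the 3 full match strings.

['zqy', 'mslza', 'vle']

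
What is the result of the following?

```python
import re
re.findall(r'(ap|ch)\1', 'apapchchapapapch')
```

['ap', 'ch', 'ap']

After group 1 captures some text, `\1` only succeeds where that same text appears again.
Matches: at [0:4] match 'apap', group 1 = 'ap'; at [4:8] match 'chch', group 1 = 'ch'; at [8:12] match 'apap', group 1 = 'ap'.
With a single group, `findall` returns only what that group captured — 3 items.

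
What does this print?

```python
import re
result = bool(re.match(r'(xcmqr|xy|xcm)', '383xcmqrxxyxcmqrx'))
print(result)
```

False

With `match`, the pattern is implicitly anchored at the beginning.
Here the pattern fails at index 0, so the call returns None, and `bool(None)` is False.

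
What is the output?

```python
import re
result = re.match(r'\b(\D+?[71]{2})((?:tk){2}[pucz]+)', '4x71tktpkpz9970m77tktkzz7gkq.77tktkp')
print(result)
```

None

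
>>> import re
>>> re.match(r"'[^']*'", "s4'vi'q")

None

`match` is anchored at position 0; if the pattern doesn't fit there, it returns None.
Here position 0 doesn't satisfy it, so the call returns None.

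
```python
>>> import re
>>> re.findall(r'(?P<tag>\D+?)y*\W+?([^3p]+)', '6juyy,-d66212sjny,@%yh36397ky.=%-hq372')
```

Lazy quantifiers expand one character at a time until the remainder of the pattern can match.
2 groups means each result is a tuple of 2 captured strings — 2 here.

[('ju', '-d66212sjny,@%yh'), ('k', '=%-hq')]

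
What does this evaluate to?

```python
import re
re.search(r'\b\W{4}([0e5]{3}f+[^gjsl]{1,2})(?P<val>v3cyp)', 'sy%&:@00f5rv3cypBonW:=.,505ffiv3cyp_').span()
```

(20, 35)

The match spans [20:35] → ':=.,505ffiv3cyp'.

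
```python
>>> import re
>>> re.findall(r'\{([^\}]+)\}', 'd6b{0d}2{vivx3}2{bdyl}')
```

['0d', 'vivx3', 'bdyl']

Scanning left to right: at [3:7] match '{0d}', group 1 = '0d'; at [8:15] match '{vivx3}', group 1 = 'vivx3'; at [16:22] match '{bdyl}', group 1 = 'bdyl'.
One capturing group, so `findall` returns just the captured substring from each match — 3 in all.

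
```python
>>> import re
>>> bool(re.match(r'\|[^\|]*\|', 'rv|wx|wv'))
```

False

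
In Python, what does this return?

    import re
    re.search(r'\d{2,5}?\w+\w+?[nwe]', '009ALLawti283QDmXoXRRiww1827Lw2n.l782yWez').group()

Pattern: 2 to 5 of a digit (lazy), then one or more of a word character; then one or more of a word character (lazy), then one of [nwe].
`re.search` tries every starting position until one works.
The match spans [0:32] → '009ALLawti283QDmXoXRRiww1827Lw2n'.

'009ALLawti283QDmXoXRRiww1827Lw2n'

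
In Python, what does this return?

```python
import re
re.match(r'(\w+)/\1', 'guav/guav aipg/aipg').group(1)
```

'guav'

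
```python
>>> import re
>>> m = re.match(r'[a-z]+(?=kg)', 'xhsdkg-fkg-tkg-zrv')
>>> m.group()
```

'xhsd'

The lookaround is zero-width — it requires the adjacent text to match without consuming it, so the asserted text isn't part of the match.
With `match`, the pattern is implicitly anchored at the beginning.
The match spans [0:4] → 'xhsd'.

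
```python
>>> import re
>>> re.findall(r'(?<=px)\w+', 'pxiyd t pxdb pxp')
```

The positive lookaround only admits positions where the adjacent text matches; those characters stay outside the span.
Since nothing is captured, `findall` lists the 3 matched substrings directly.

['iyd', 'db', 'p']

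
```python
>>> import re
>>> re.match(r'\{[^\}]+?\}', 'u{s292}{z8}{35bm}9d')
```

`re.match` only tries the pattern at the start of the string.
Here the pattern fails at index 0, so the call returns None.

None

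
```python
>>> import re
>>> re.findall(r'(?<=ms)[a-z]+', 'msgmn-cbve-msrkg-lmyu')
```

['gmn', 'rkg']

The lookaround is zero-width — it requires the adjacent text to match without consuming it, so the asserted text isn't part of the match.
Matches: at [2:5] → 'gmn'; at [13:16] → 'rkg'.
Since nothing is captured, `findall` lists the 2 matched substrings directly.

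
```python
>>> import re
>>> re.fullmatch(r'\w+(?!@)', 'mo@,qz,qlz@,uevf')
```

`(?!…)`/`(?<!…)` only lets a position through if the neighbouring text does NOT match; no characters are consumed.
`fullmatch` succeeds only if the pattern covers the string from start to end.
Here the string isn't matched end-to-end, so the call returns None.

None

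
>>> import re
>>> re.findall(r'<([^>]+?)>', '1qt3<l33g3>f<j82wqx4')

['l33g3']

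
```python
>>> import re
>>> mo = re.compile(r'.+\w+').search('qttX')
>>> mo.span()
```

(0, 4)

The match spans [0:4] → 'qttX'.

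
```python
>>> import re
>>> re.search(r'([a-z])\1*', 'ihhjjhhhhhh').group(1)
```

A backreference is literal: `\1` must see the identical characters the first group matched.
`search` walks the string left to right and returns the first match it finds.
The match spans [0:1] → 'i'.
Captured: group 1 = 'i'.

'i'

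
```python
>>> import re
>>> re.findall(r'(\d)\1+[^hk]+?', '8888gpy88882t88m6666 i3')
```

['8', '8', '8', '6']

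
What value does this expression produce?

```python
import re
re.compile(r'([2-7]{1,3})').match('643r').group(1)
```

Pattern: 1 to 3 of a character in [2-7] (captured).
`re.match` only tries the pattern at the start of the string.
The match spans [0:3] → '643'.
Captured: group 1 = '643'.

'643'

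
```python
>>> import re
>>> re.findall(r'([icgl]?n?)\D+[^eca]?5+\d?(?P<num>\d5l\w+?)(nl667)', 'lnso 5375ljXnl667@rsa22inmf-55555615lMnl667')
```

[('ln', '75ljX', 'nl667'), ('in', '15lM', 'nl667')]

Pattern: optionally one of [icgl], then optionally a literal 'n' (captured); then one or more of a non-digit, then optionally any character except [eca], then one or more of the literal '5'; then optionally a digit; then a digit, then the literal '5l', then one or more of a word character (lazy) (captured as 'num'); then the literal 'nl', then the literal '667' (captured).
Scanning left to right: at [0:17] match 'lnso 5375ljXnl667', groups = ('ln', '75ljX', 'nl667'); at [23:43] match 'inmf-55555615lMnl667', groups = ('in', '15lM', 'nl667').
With 3 capturing groups, `findall` returns a 3-tuple per match.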